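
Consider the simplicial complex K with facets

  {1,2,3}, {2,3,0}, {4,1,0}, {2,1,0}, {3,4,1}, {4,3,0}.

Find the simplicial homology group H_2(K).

Take the total order 0 < 1 < 2 < 3 < 4 on the vertex set. Then K (dimension 2) consists of the simplices:

  0-simplices (5): [0], [1], [2], [3], [4]
  1-simplices (9): [0,1], [0,2], [0,3], [0,4], [1,2], [1,3], [1,4], [2,3], [3,4]
  2-simplices (6): [0,1,2], [0,1,4], [0,2,3], [0,3,4], [1,2,3], [1,3,4]

giving chain groups C_0 ≅ Z^5, C_1 ≅ Z^9, C_2 ≅ Z^6.

∂_1: C_1 → C_0 is given by ∂[p,q] = [q] − [p]. For instance
  ∂[0,2] = [2] − [0].
The resulting 5×9 matrix has rank 4, and its Smith normal form has invariant factors (1,1,1,1).

∂_2: C_2 → C_1 sends each 2-simplex [p,q,r] to [q,r] − [p,r] + [p,q]. For instance
  ∂[1,3,4] = [3,4] − [1,4] + [1,3],
  ∂[1,2,3] = [2,3] − [1,3] + [1,2].
This gives a 9×6 integer matrix of rank 5; reducing to Smith normal form yields diagonal entries (1,1,1,1,1).

From H_k ≅ ker(∂_k) / im(∂_{k+1}) we obtain:

  H_2: rank ker ∂_2 − rank ∂_3 = (6 − 5) − 0 = 1, and there is no ∂_3, so H_2 ≅ Z.

(K is a triangulation of the 2-sphere S^2.)

H_2 ≅ Z.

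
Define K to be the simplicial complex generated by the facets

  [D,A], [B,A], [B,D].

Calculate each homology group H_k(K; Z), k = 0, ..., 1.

H_0 ≅ Z,  H_1 ≅ Z.

Order the vertices as A < B < D. Listing each simplex with vertices in this order, K has dimension 1 with simplices:

  0-simplices (3): A, B, D
  1-simplices (3): AB, AD, BD

Hence C_0 ≅ Z^3, C_1 ≅ Z^3.

Boundary ∂_1: C_1 → C_0 maps an edge to its endpoints' difference, ∂[p,q] = q − p. For instance
  ∂BD = D − B.
This gives a 3×3 integer matrix of rank 2; reducing to Smith normal form yields diagonal entries (1,1).

Now H_k = ker ∂_k / im ∂_{k+1}, so:

  H_0: rank C_0 − rank ∂_1 = 3 − 2 = 1, and the invariant factors of ∂_1 are all 1, so H_0 = Z.
  H_1: rank ker ∂_1 − rank ∂_2 = (3 − 2) − 0 = 1, and there is no ∂_2, so H_1 = Z.

(K is a triangulation of the circle S^1.)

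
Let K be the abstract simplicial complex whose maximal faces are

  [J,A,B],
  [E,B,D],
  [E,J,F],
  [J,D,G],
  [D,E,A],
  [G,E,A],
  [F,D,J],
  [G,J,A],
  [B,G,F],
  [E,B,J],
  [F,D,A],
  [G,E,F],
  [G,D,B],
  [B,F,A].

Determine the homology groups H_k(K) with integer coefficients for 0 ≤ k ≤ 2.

H_0 ≅ Z,  H_1 ≅ Z^2,  H_2 ≅ Z.

K has 7 vertices, 21 edges, 14 triangles.
rank ∂_0 = 0, rank ∂_1 = 6 ⇒ b_0 = 7 − 0 − 6 = 1; all invariant factors of ∂_1 are 1 so no torsion. So H_0 = Z.
rank ∂_1 = 6, rank ∂_2 = 13 ⇒ b_1 = 21 − 6 − 13 = 2; all invariant factors of ∂_2 are 1 so no torsion. So H_1 = Z^2.
rank ∂_2 = 13, rank ∂_3 = 0 ⇒ b_2 = 14 − 13 − 0 = 1. So H_2 = Z.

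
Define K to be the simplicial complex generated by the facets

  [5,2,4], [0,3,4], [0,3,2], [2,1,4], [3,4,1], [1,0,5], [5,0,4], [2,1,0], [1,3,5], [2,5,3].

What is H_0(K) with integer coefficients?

Order the vertices as 0 < 1 < 2 < 3 < 4 < 5. Listing each simplex with vertices in this order, K has dimension 2 with simplices:

  0-simplices (6): [0], [1], [2], [3], [4], [5]
  1-simplices (15): [0,1], [0,2], [0,3], [0,4], [0,5], [1,2], [1,3], [1,4], [1,5], [2,3], [2,4], [2,5], [3,4], [3,5], [4,5]
  2-simplices (10): [0,1,2], [0,1,5], [0,2,3], [0,3,4], [0,4,5], [1,2,4], [1,3,4], [1,3,5], [2,3,5], [2,4,5]

so the chain groups are C_0 ≅ Z^6, C_1 ≅ Z^15, C_2 ≅ Z^10.

Boundary ∂_1: C_1 → C_0 maps an edge to its endpoints' difference, ∂[p,q] = q − p. For instance
  ∂[1,2] = [2] − [1].
This gives a 6×15 integer matrix of rank 5; reducing to Smith normal form yields diagonal entries (1,1,1,1,1).

The boundary map ∂_2: C_2 → C_1 acts by ∂[p,q,r] = [q,r] − [p,r] + [p,q]. For instance
  ∂[1,3,4] = [3,4] − [1,4] + [1,3],
  ∂[0,1,5] = [1,5] − [0,5] + [0,1].
The 15×10 boundary matrix has rank 10 and Smith normal form diag(1,1,1,1,1,1,1,1,1,2).

From H_k ≅ ker(∂_k) / im(∂_{k+1}) we obtain:

  H_0: rank C_0 − rank ∂_1 = 6 − 5 = 1, and the invariant factors of ∂_1 are all 1, so H_0 = Z.

H_0 = Z.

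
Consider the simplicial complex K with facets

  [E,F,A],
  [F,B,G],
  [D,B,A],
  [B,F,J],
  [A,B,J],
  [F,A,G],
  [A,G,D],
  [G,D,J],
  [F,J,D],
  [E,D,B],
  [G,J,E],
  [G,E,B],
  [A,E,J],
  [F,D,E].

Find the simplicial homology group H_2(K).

K has 7 vertices, 21 edges, 14 triangles.
rank ∂_2 = 13, rank ∂_3 = 0 ⇒ b_2 = 14 − 13 − 0 = 1. So H_2 ≅ Z.

H_2 ≅ Z.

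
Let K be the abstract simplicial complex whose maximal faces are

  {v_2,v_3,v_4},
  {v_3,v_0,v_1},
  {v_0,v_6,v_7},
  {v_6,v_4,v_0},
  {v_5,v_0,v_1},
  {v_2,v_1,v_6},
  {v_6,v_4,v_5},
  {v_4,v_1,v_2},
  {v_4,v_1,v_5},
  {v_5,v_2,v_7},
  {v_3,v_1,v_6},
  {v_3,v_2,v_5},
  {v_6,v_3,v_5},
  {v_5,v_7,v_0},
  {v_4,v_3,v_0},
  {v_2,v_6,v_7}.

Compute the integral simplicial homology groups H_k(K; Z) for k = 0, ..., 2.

H_0 = Z,  H_1 = Z^2,  H_2 = Z.

Fix the vertex order v_0 < v_1 < v_2 < v_3 < v_4 < v_5 < v_6 < v_7 and write every simplex with vertices in increasing order. Then dim K = 2 and the simplices of K are:

  0-simplices (8): [v_0], [v_1], [v_2], [v_3], [v_4], [v_5], [v_6], [v_7]
  1-simplices (24): (24 of them)
  2-simplices (16): (16 of them)

Hence C_0 ≅ Z^8, C_1 ≅ Z^24, C_2 ≅ Z^16.

Boundary ∂_1: C_1 → C_0 maps an edge to its endpoints' difference, ∂[p,q] = q − p. For instance
  ∂[v_3,v_5] = [v_5] − [v_3].
This gives a 8×24 integer matrix of rank 7; reducing to Smith normal form yields diagonal entries (1,1,1,1,1,1,1).

Boundary ∂_2: C_2 → C_1 acts by ∂[p,q,r] = [q,r] − [p,r] + [p,q]. For instance
  ∂[v_0,v_1,v_5] = [v_1,v_5] − [v_0,v_5] + [v_0,v_1],
  ∂[v_3,v_5,v_6] = [v_5,v_6] − [v_3,v_6] + [v_3,v_5].
As a 24×16 matrix over Z this has rank 15, with invariant factors (1,1,1,1,1,1,1,1,1,1,1,1,1,1,1).

Now H_k = ker ∂_k / im ∂_{k+1}, so:

  H_0: rank C_0 − rank ∂_1 = 8 − 7 = 1, and the invariant factors of ∂_1 are all 1, so H_0 ≅ Z.
  H_1: rank ker ∂_1 − rank ∂_2 = (24 − 7) − 15 = 2, and the invariant factors of ∂_2 are all 1, so H_1 ≅ Z^2.
  H_2: rank ker ∂_2 − rank ∂_3 = (16 − 15) − 0 = 1, and there is no ∂_3, so H_2 ≅ Z.

As a check, the Euler characteristic is 8 − 24 + 16 = 0, which agrees with 1 − 2 + 1 = 0.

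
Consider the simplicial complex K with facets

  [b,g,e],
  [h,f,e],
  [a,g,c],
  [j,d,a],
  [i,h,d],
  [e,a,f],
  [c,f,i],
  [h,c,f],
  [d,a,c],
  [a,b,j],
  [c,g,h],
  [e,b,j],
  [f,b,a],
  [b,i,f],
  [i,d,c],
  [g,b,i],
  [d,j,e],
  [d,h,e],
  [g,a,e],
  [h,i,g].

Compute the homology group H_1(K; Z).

Fix the vertex order a < b < c < d < e < f < g < h < i < j and write every simplex with vertices in increasing order. Then dim K = 2 and the simplices of K are:

  0-simplices (10): a, b, c, d, e, f, g, h, i, j
  1-simplices (30): ab, ac, ad, ae, af, ag, aj, be, bf, bg, bi, bj, cd, cf, cg, ch, ci, de, dh, di, dj, ef, eg, eh, ej, fh, fi, gh, gi, hi
  2-simplices (20): abf, abj, acd, acg, adj, aef, aeg, beg, bej, bfi, bgi, cdi, cfh, cfi, cgh, deh, dej, dhi, efh, ghi

giving chain groups C_0 ≅ Z^10, C_1 ≅ Z^30, C_2 ≅ Z^20.

∂_1: C_1 → C_0 maps an edge to its endpoints' difference, ∂[p,q] = q − p.
The 10×30 boundary matrix has rank 9 and Smith normal form diag(1,1,1,1,1,1,1,1,1).

Boundary ∂_2: C_2 → C_1 maps a triangle to the signed sum of its edges. For instance
  ∂abf = bf − af + ab,
  ∂efh = fh − eh + ef.
This gives a 30×20 integer matrix of rank 20; reducing to Smith normal form yields diagonal entries (1,1,1,1,1,1,1,1,1,1,1,1,1,1,1,1,1,1,1,2).

Now H_k = ker ∂_k / im ∂_{k+1}, so:

  H_1: rank ker ∂_1 − rank ∂_2 = (30 − 9) − 20 = 1, and ∂_2 has invariant factor 2 > 1, so H_1 = Z ⊕ Z/2Z.

H_1 = Z ⊕ Z/2Z.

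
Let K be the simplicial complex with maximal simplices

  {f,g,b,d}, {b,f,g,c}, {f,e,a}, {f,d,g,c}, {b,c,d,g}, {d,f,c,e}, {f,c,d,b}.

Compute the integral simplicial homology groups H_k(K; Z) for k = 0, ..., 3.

Take the total order a < b < c < d < e < f < g on the vertex set. Then K (dimension 3) consists of the simplices:

  0-simplices (7): a, b, c, d, e, f, g
  1-simplices (15): ae, af, bc, bd, bf, bg, cd, ce, cf, cg, de, df, dg, ef, fg
  2-simplices (14): aef, bcd, bcf, bcg, bdf, bdg, bfg, cde, cdf, cdg, cef, cfg, def, dfg
  3-simplices (6): bcdf, bcdg, bcfg, bdfg, cdef, cdfg

giving chain groups C_0 ≅ Z^7, C_1 ≅ Z^15, C_2 ≅ Z^14, C_3 ≅ Z^6.

The boundary map ∂_1: C_1 → C_0 sends each edge [p,q] (with p < q) to q − p. For instance
  ∂af = f − a.
This gives a 7×15 integer matrix of rank 6; reducing to Smith normal form yields diagonal entries (1,1,1,1,1,1).

Boundary ∂_2: C_2 → C_1 maps a triangle to the signed sum of its edges. For instance
  ∂cdg = dg − cg + cd,
  ∂bdg = dg − bg + bd.
As a 15×14 matrix over Z this has rank 9, with invariant factors (1,1,1,1,1,1,1,1,1).

The boundary map ∂_3: C_3 → C_2 sends each 3-simplex σ to the alternating sum Σ_i (−1)^i (σ with its i-th vertex removed). For instance
  ∂bdfg = dfg − bfg + bdg − bdf,
  ∂cdef = def − cef + cdf − cde.
This gives a 14×6 integer matrix of rank 5; reducing to Smith normal form yields diagonal entries (1,1,1,1,1).

Reading off H_k = ker ∂_k / im ∂_{k+1}:

  H_0: rank C_0 − rank ∂_1 = 7 − 6 = 1, and the invariant factors of ∂_1 are all 1, so H_0 = Z.
  H_1: rank ker ∂_1 − rank ∂_2 = (15 − 6) − 9 = 0, and the invariant factors of ∂_2 are all 1, so H_1 = 0.
  H_2: rank ker ∂_2 − rank ∂_3 = (14 − 9) − 5 = 0, and the invariant factors of ∂_3 are all 1, so H_2 = 0.
  H_3: rank ker ∂_3 − rank ∂_4 = (6 − 5) − 0 = 1, and there is no ∂_4, so H_3 = Z.

H_0 = Z,  H_1 = 0,  H_2 = 0,  H_3 = Z.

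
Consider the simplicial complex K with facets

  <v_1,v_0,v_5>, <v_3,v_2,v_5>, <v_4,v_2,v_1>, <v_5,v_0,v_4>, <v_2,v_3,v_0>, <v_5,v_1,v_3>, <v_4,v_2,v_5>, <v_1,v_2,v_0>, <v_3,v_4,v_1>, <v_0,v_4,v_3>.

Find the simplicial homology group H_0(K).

Take the total order v_0 < v_1 < v_2 < v_3 < v_4 < v_5 on the vertex set. Then K (dimension 2) consists of the simplices:

  0-simplices (6): [v_0], [v_1], [v_2], [v_3], [v_4], [v_5]
  1-simplices (15): (15 of them)
  2-simplices (10): [v_0,v_1,v_2], [v_0,v_1,v_5], [v_0,v_2,v_3], [v_0,v_3,v_4], [v_0,v_4,v_5], [v_1,v_2,v_4], [v_1,v_3,v_4], [v_1,v_3,v_5], [v_2,v_3,v_5], [v_2,v_4,v_5]

so the chain groups are C_0 ≅ Z^6, C_1 ≅ Z^15, C_2 ≅ Z^10.

Boundary ∂_1: C_1 → C_0 sends each edge [p,q] (with p < q) to q − p.
This gives a 6×15 integer matrix of rank 5; reducing to Smith normal form yields diagonal entries (1,1,1,1,1).

Boundary ∂_2: C_2 → C_1 acts by ∂[p,q,r] = [q,r] − [p,r] + [p,q]. For instance
  ∂[v_1,v_3,v_5] = [v_3,v_5] − [v_1,v_5] + [v_1,v_3],
  ∂[v_0,v_4,v_5] = [v_4,v_5] − [v_0,v_5] + [v_0,v_4].
The 15×10 boundary matrix has rank 10 and Smith normal form diag(1,1,1,1,1,1,1,1,1,2).

Now H_k = ker ∂_k / im ∂_{k+1}, so:

  H_0: rank C_0 − rank ∂_1 = 6 − 5 = 1, and the invariant factors of ∂_1 are all 1, so H_0 ≅ Z.

(K is a triangulation of the real projective plane RP^2.)

H_0 = Z.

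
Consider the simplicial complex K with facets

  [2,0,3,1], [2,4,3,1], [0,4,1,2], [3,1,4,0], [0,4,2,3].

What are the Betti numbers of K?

K has 5 vertices, 10 edges, 10 triangles, 5 3-simplices.
rank ∂_0 = 0, rank ∂_1 = 4 ⇒ b_0 = 5 − 0 − 4 = 1; all invariant factors of ∂_1 are 1 so no torsion. So H_0 ≅ Z.
rank ∂_1 = 4, rank ∂_2 = 6 ⇒ b_1 = 10 − 4 − 6 = 0; all invariant factors of ∂_2 are 1 so no torsion. So H_1 ≅ 0.
rank ∂_2 = 6, rank ∂_3 = 4 ⇒ b_2 = 10 − 6 − 4 = 0; all invariant factors of ∂_3 are 1 so no torsion. So H_2 ≅ 0.
rank ∂_3 = 4, rank ∂_4 = 0 ⇒ b_3 = 5 − 4 − 0 = 1. So H_3 ≅ Z.

b_0 = 1, b_1 = 0, b_2 = 0, b_3 = 1.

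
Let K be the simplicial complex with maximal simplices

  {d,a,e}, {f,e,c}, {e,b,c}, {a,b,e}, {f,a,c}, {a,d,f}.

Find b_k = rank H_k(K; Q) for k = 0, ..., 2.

We work with the vertex ordering a < b < c < d < e < f. The simplices of K, each written with vertices in increasing order, are:

  0-simplices (6): a, b, c, d, e, f
  1-simplices (12): ab, ac, ad, ae, af, bc, be, ce, cf, de, df, ef
  2-simplices (6): abe, acf, ade, adf, bce, cef

Hence C_0 ≅ Z^6, C_1 ≅ Z^12, C_2 ≅ Z^6.

∂_1: C_1 → C_0 is given by ∂[p,q] = [q] − [p]. For instance
  ∂ef = f − e.
The 6×12 boundary matrix has rank 5 and Smith normal form diag(1,1,1,1,1).

The boundary map ∂_2: C_2 → C_1 sends each 2-simplex [p,q,r] to [q,r] − [p,r] + [p,q]. For instance
  ∂bce = ce − be + bc,
  ∂cef = ef − cf + ce.
This gives a 12×6 integer matrix of rank 6; reducing to Smith normal form yields diagonal entries (1,1,1,1,1,1).

Reading off H_k = ker ∂_k / im ∂_{k+1}:

  H_0: rank C_0 − rank ∂_1 = 6 − 5 = 1, and the invariant factors of ∂_1 are all 1, so H_0 = Z.
  H_1: rank ker ∂_1 − rank ∂_2 = (12 − 5) − 6 = 1, and the invariant factors of ∂_2 are all 1, so H_1 = Z.
  H_2: rank ker ∂_2 − rank ∂_3 = (6 − 6) − 0 = 0, and there is no ∂_3, so H_2 = 0.

Hence the Betti numbers are b_0 = 1, b_1 = 1, b_2 = 0.

b_0 = 1, b_1 = 1, b_2 = 0.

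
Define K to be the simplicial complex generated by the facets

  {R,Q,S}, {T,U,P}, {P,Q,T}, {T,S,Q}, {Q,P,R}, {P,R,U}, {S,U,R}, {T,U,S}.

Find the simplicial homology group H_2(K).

H_2 ≅ Z.

We work with the vertex ordering P < Q < R < S < T < U. The simplices of K, each written with vertices in increasing order, are:

  0-simplices (6): P, Q, R, S, T, U
  1-simplices (12): PQ, PR, PT, PU, QR, QS, QT, RS, RU, ST, SU, TU
  2-simplices (8): PQR, PQT, PRU, PTU, QRS, QST, RSU, STU

so the chain groups are C_0 ≅ Z^6, C_1 ≅ Z^12, C_2 ≅ Z^8.

Boundary ∂_1: C_1 → C_0 is given by ∂[p,q] = [q] − [p]. For instance
  ∂ST = T − S.
The 6×12 boundary matrix has rank 5 and Smith normal form diag(1,1,1,1,1).

The boundary map ∂_2: C_2 → C_1 acts by ∂[p,q,r] = [q,r] − [p,r] + [p,q]. For instance
  ∂QRS = RS − QS + QR,
  ∂PQT = QT − PT + PQ.
As a 12×8 matrix over Z this has rank 7, with invariant factors (1,1,1,1,1,1,1).

Reading off H_k = ker ∂_k / im ∂_{k+1}:

  H_2: rank ker ∂_2 − rank ∂_3 = (8 − 7) − 0 = 1, and there is no ∂_3, so H_2 = Z.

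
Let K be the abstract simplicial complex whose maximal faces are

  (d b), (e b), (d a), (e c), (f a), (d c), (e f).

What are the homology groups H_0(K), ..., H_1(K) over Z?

H_0 = Z,  H_1 = Z^2.

We work with the vertex ordering a < b < c < d < e < f. The simplices of K, each written with vertices in increasing order, are:

  0-simplices (6): a, b, c, d, e, f
  1-simplices (7): ad, af, bd, be, cd, ce, ef

giving chain groups C_0 ≅ Z^6, C_1 ≅ Z^7.

Boundary ∂_1: C_1 → C_0 is given by ∂[p,q] = [q] − [p]. For instance
  ∂be = e − b.
This gives a 6×7 integer matrix of rank 5; reducing to Smith normal form yields diagonal entries (1,1,1,1,1).

Computing H_k = (kernel of ∂_k) / (image of ∂_{k+1}):

  H_0: rank C_0 − rank ∂_1 = 6 − 5 = 1, and the invariant factors of ∂_1 are all 1, so H_0 = Z.
  H_1: rank ker ∂_1 − rank ∂_2 = (7 − 5) − 0 = 2, and there is no ∂_2, so H_1 = Z^2.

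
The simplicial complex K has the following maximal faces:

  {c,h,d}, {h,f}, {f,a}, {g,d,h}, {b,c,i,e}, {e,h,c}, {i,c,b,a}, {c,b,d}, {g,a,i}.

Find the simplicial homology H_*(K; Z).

H_0 = Z,  H_1 = Z^2,  H_2 = 0,  H_3 = 0.

Take the total order a < b < c < d < e < f < g < h < i on the vertex set. Then K (dimension 3) consists of the simplices:

  0-simplices (9): a, b, c, d, e, f, g, h, i
  1-simplices (20): ab, ac, af, ag, ai, bc, bd, be, bi, cd, ce, ch, ci, dg, dh, eh, ei, fh, gh, gi
  2-simplices (12): abc, abi, aci, agi, bcd, bce, bci, bei, cdh, ceh, cei, dgh
  3-simplices (2): abci, bcei

giving chain groups C_0 ≅ Z^9, C_1 ≅ Z^20, C_2 ≅ Z^12, C_3 ≅ Z^2.

Boundary ∂_1: C_1 → C_0 maps an edge to its endpoints' difference, ∂[p,q] = q − p. For instance
  ∂bc = c − b.
This gives a 9×20 integer matrix of rank 8; reducing to Smith normal form yields diagonal entries (1,1,1,1,1,1,1,1).

∂_2: C_2 → C_1 maps a triangle to the signed sum of its edges. For instance
  ∂abi = bi − ai + ab,
  ∂bce = ce − be + bc.
The resulting 20×12 matrix has rank 10, and its Smith normal form has invariant factors (1,1,1,1,1,1,1,1,1,1).

Boundary ∂_3: C_3 → C_2 sends each 3-simplex σ to the alternating sum Σ_i (−1)^i (σ with its i-th vertex removed). For instance
  ∂abci = bci − aci + abi − abc,
  ∂bcei = cei − bei + bci − bce.
The resulting 12×2 matrix has rank 2, and its Smith normal form has invariant factors (1,1).

From H_k ≅ ker(∂_k) / im(∂_{k+1}) we obtain:

  H_0: rank C_0 − rank ∂_1 = 9 − 8 = 1, and the invariant factors of ∂_1 are all 1, so H_0 ≅ Z.
  H_1: rank ker ∂_1 − rank ∂_2 = (20 − 8) − 10 = 2, and the invariant factors of ∂_2 are all 1, so H_1 ≅ Z^2.
  H_2: rank ker ∂_2 − rank ∂_3 = (12 − 10) − 2 = 0, and the invariant factors of ∂_3 are all 1, so H_2 ≅ 0.
  H_3: rank ker ∂_3 − rank ∂_4 = (2 − 2) − 0 = 0, and there is no ∂_4, so H_3 ≅ 0.

As a check, the Euler characteristic is 9 − 20 + 12 − 2 = -1, which agrees with 1 − 2 + 0 − 0 = -1.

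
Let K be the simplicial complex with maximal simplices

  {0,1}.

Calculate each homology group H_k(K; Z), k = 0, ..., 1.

H_0 = Z,  H_1 = 0.

We work with the vertex ordering 0 < 1. The simplices of K, each written with vertices in increasing order, are:

  0-simplices (2): [0], [1]
  1-simplices (1): [0,1]

giving chain groups C_0 ≅ Z^2, C_1 ≅ Z^1.

The boundary map ∂_1: C_1 → C_0 sends each edge [p,q] (with p < q) to q − p.
As a 2×1 matrix over Z this has rank 1, with invariant factors (1).

From H_k ≅ ker(∂_k) / im(∂_{k+1}) we obtain:

  H_0: rank C_0 − rank ∂_1 = 2 − 1 = 1, and the invariant factors of ∂_1 are all 1, so H_0 ≅ Z.
  H_1: rank ker ∂_1 − rank ∂_2 = (1 − 1) − 0 = 0, and there is no ∂_2, so H_1 ≅ 0.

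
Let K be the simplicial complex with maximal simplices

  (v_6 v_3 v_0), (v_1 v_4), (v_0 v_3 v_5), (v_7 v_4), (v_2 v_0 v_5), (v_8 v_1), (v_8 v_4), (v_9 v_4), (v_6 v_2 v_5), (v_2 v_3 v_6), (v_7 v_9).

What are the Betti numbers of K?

Fix the vertex order v_0 < v_1 < v_2 < v_3 < v_4 < v_5 < v_6 < v_7 < v_8 < v_9 and write every simplex with vertices in increasing order. Then dim K = 2 and the simplices of K are:

  0-simplices (10): [v_0], [v_1], [v_2], [v_3], [v_4], [v_5], [v_6], [v_7], [v_8], [v_9]
  1-simplices (16): (16 of them)
  2-simplices (5): [v_0,v_2,v_5], [v_0,v_3,v_5], [v_0,v_3,v_6], [v_2,v_3,v_6], [v_2,v_5,v_6]

so the chain groups are C_0 ≅ Z^10, C_1 ≅ Z^16, C_2 ≅ Z^5.

Boundary ∂_1: C_1 → C_0 sends each edge [p,q] (with p < q) to q − p. For instance
  ∂[v_3,v_5] = [v_5] − [v_3].
The resulting 10×16 matrix has rank 8, and its Smith normal form has invariant factors (1,1,1,1,1,1,1,1).

∂_2: C_2 → C_1 maps a triangle to the signed sum of its edges. For instance
  ∂[v_2,v_5,v_6] = [v_5,v_6] − [v_2,v_6] + [v_2,v_5],
  ∂[v_0,v_2,v_5] = [v_2,v_5] − [v_0,v_5] + [v_0,v_2].
This gives a 16×5 integer matrix of rank 5; reducing to Smith normal form yields diagonal entries (1,1,1,1,1).

From H_k ≅ ker(∂_k) / im(∂_{k+1}) we obtain:

  H_0: rank C_0 − rank ∂_1 = 10 − 8 = 2, and the invariant factors of ∂_1 are all 1, so H_0 = Z^2.
  H_1: rank ker ∂_1 − rank ∂_2 = (16 − 8) − 5 = 3, and the invariant factors of ∂_2 are all 1, so H_1 = Z^3.
  H_2: rank ker ∂_2 − rank ∂_3 = (5 − 5) − 0 = 0, and there is no ∂_3, so H_2 = 0.

Hence the Betti numbers are b_0 = 2, b_1 = 3, b_2 = 0.

b_0 = 2, b_1 = 3, b_2 = 0.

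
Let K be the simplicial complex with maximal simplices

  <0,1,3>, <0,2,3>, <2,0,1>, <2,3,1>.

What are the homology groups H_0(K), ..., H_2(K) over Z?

Order the vertices as 0 < 1 < 2 < 3. Listing each simplex with vertices in this order, K has dimension 2 with simplices:

  0-simplices (4): [0], [1], [2], [3]
  1-simplices (6): [0,1], [0,2], [0,3], [1,2], [1,3], [2,3]
  2-simplices (4): [0,1,2], [0,1,3], [0,2,3], [1,2,3]

so the chain groups are C_0 ≅ Z^4, C_1 ≅ Z^6, C_2 ≅ Z^4.

The boundary map ∂_1: C_1 → C_0 sends each edge [p,q] (with p < q) to q − p. For instance
  ∂[0,2] = [2] − [0].
As a 4×6 matrix over Z this has rank 3, with invariant factors (1,1,1).

The boundary map ∂_2: C_2 → C_1 maps a triangle to the signed sum of its edges. For instance
  ∂[1,2,3] = [2,3] − [1,3] + [1,2],
  ∂[0,1,3] = [1,3] − [0,3] + [0,1].
The 6×4 boundary matrix has rank 3 and Smith normal form diag(1,1,1).

Reading off H_k = ker ∂_k / im ∂_{k+1}:

  H_0: rank C_0 − rank ∂_1 = 4 − 3 = 1, and the invariant factors of ∂_1 are all 1, so H_0 ≅ Z.
  H_1: rank ker ∂_1 − rank ∂_2 = (6 − 3) − 3 = 0, and the invariant factors of ∂_2 are all 1, so H_1 ≅ 0.
  H_2: rank ker ∂_2 − rank ∂_3 = (4 − 3) − 0 = 1, and there is no ∂_3, so H_2 ≅ Z.

(K is a triangulation of the 2-sphere S^2.)

H_0 = Z,  H_1 = 0,  H_2 = Z.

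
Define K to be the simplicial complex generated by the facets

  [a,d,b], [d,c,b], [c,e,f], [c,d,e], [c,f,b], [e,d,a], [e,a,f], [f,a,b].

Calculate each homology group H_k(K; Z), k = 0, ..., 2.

H_0 ≅ Z,  H_1 = 0,  H_2 ≅ Z.

Fix the vertex order a < b < c < d < e < f and write every simplex with vertices in increasing order. Then dim K = 2 and the simplices of K are:

  0-simplices (6): a, b, c, d, e, f
  1-simplices (12): ab, ad, ae, af, bc, bd, bf, cd, ce, cf, de, ef
  2-simplices (8): abd, abf, ade, aef, bcd, bcf, cde, cef

Hence C_0 ≅ Z^6, C_1 ≅ Z^12, C_2 ≅ Z^8.

∂_1: C_1 → C_0 sends each edge [p,q] (with p < q) to q − p. For instance
  ∂ce = e − c.
This gives a 6×12 integer matrix of rank 5; reducing to Smith normal form yields diagonal entries (1,1,1,1,1).

∂_2: C_2 → C_1 acts by ∂[p,q,r] = [q,r] − [p,r] + [p,q]. For instance
  ∂cde = de − ce + cd,
  ∂bcf = cf − bf + bc.
The resulting 12×8 matrix has rank 7, and its Smith normal form has invariant factors (1,1,1,1,1,1,1).

Computing H_k = (kernel of ∂_k) / (image of ∂_{k+1}):

  H_0: rank C_0 − rank ∂_1 = 6 − 5 = 1, and the invariant factors of ∂_1 are all 1, so H_0 ≅ Z.
  H_1: rank ker ∂_1 − rank ∂_2 = (12 − 5) − 7 = 0, and the invariant factors of ∂_2 are all 1, so H_1 ≅ 0.
  H_2: rank ker ∂_2 − rank ∂_3 = (8 − 7) − 0 = 1, and there is no ∂_3, so H_2 ≅ Z.

As a check, the Euler characteristic is 6 − 12 + 8 = 2, which agrees with 1 − 0 + 1 = 2.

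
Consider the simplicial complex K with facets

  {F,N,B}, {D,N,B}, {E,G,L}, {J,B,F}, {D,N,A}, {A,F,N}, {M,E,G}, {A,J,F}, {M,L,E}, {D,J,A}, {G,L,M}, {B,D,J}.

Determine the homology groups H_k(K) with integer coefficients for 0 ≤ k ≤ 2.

H_0 ≅ Z^2,  H_1 = 0,  H_2 ≅ Z^2.

Order the vertices as A < B < D < E < F < G < J < L < M < N. Listing each simplex with vertices in this order, K has dimension 2 with simplices:

  0-simplices (10): A, B, D, E, F, G, J, L, M, N
  1-simplices (18): AD, AF, AJ, AN, BD, BF, BJ, BN, DJ, DN, EG, EL, EM, FJ, FN, GL, GM, LM
  2-simplices (12): ADJ, ADN, AFJ, AFN, BDJ, BDN, BFJ, BFN, EGL, EGM, ELM, GLM

Hence C_0 ≅ Z^10, C_1 ≅ Z^18, C_2 ≅ Z^12.

Boundary ∂_1: C_1 → C_0 is given by ∂[p,q] = [q] − [p]. For instance
  ∂BN = N − B.
This gives a 10×18 integer matrix of rank 8; reducing to Smith normal form yields diagonal entries (1,1,1,1,1,1,1,1).

∂_2: C_2 → C_1 sends each 2-simplex [p,q,r] to [q,r] − [p,r] + [p,q]. For instance
  ∂BFN = FN − BN + BF,
  ∂AFJ = FJ − AJ + AF.
The 18×12 boundary matrix has rank 10 and Smith normal form diag(1,1,1,1,1,1,1,1,1,1).

Computing H_k = (kernel of ∂_k) / (image of ∂_{k+1}):

  H_0: rank C_0 − rank ∂_1 = 10 − 8 = 2, and the invariant factors of ∂_1 are all 1, so H_0 = Z^2.
  H_1: rank ker ∂_1 − rank ∂_2 = (18 − 8) − 10 = 0, and the invariant factors of ∂_2 are all 1, so H_1 = 0.
  H_2: rank ker ∂_2 − rank ∂_3 = (12 − 10) − 0 = 2, and there is no ∂_3, so H_2 = Z^2.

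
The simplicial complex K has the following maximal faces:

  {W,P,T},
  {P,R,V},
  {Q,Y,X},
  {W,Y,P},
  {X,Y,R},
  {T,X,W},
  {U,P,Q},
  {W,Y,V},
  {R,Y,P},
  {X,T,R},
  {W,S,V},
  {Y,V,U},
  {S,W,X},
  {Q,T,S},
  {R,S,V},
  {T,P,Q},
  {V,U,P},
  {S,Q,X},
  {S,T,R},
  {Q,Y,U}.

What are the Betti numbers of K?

b_0 = 1, b_1 = 1, b_2 = 0.

We work with the vertex ordering P < Q < R < S < T < U < V < W < X < Y. The simplices of K, each written with vertices in increasing order, are:

  0-simplices (10): P, Q, R, S, T, U, V, W, X, Y
  1-simplices (30): PQ, PR, PT, PU, PV, PW, PY, QS, QT, QU, QX, QY, RS, RT, RV, RX, RY, ST, SV, SW, SX, TW, TX, UV, UY, VW, VY, WX, WY, XY
  2-simplices (20): PQT, PQU, PRV, PRY, PTW, PUV, PWY, QST, QSX, QUY, QXY, RST, RSV, RTX, RXY, SVW, SWX, TWX, UVY, VWY

so the chain groups are C_0 ≅ Z^10, C_1 ≅ Z^30, C_2 ≅ Z^20.

Boundary ∂_1: C_1 → C_0 maps an edge to its endpoints' difference, ∂[p,q] = q − p. For instance
  ∂XY = Y − X.
As a 10×30 matrix over Z this has rank 9, with invariant factors (1,1,1,1,1,1,1,1,1).

The boundary map ∂_2: C_2 → C_1 maps a triangle to the signed sum of its edges. For instance
  ∂PQU = QU − PU + PQ,
  ∂PWY = WY − PY + PW.
The 30×20 boundary matrix has rank 20 and Smith normal form diag(1,1,1,1,1,1,1,1,1,1,1,1,1,1,1,1,1,1,1,2).

Reading off H_k = ker ∂_k / im ∂_{k+1}:

  H_0: rank C_0 − rank ∂_1 = 10 − 9 = 1, and the invariant factors of ∂_1 are all 1, so H_0 = Z.
  H_1: rank ker ∂_1 − rank ∂_2 = (30 − 9) − 20 = 1, and ∂_2 has invariant factor 2 > 1, so H_1 = Z ⊕ Z_2.
  H_2: rank ker ∂_2 − rank ∂_3 = (20 − 20) − 0 = 0, and there is no ∂_3, so H_2 = 0.

(K is a triangulation of the Klein bottle.)

Hence the Betti numbers are b_0 = 1, b_1 = 1, b_2 = 0.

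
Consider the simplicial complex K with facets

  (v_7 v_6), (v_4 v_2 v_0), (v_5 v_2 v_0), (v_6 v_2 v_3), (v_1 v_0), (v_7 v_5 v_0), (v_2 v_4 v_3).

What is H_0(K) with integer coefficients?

Order the vertices as v_0 < v_1 < v_2 < v_3 < v_4 < v_5 < v_6 < v_7. Listing each simplex with vertices in this order, K has dimension 2 with simplices:

  0-simplices (8): [v_0], [v_1], [v_2], [v_3], [v_4], [v_5], [v_6], [v_7]
  1-simplices (13): [v_0,v_1], [v_0,v_2], [v_0,v_4], [v_0,v_5], [v_0,v_7], [v_2,v_3], [v_2,v_4], [v_2,v_5], [v_2,v_6], [v_3,v_4], [v_3,v_6], [v_5,v_7], [v_6,v_7]
  2-simplices (5): [v_0,v_2,v_4], [v_0,v_2,v_5], [v_0,v_5,v_7], [v_2,v_3,v_4], [v_2,v_3,v_6]

giving chain groups C_0 ≅ Z^8, C_1 ≅ Z^13, C_2 ≅ Z^5.

∂_1: C_1 → C_0 maps an edge to its endpoints' difference, ∂[p,q] = q − p. For instance
  ∂[v_0,v_5] = [v_5] − [v_0].
This gives a 8×13 integer matrix of rank 7; reducing to Smith normal form yields diagonal entries (1,1,1,1,1,1,1).

The boundary map ∂_2: C_2 → C_1 sends each 2-simplex [p,q,r] to [q,r] − [p,r] + [p,q]. For instance
  ∂[v_0,v_5,v_7] = [v_5,v_7] − [v_0,v_7] + [v_0,v_5],
  ∂[v_2,v_3,v_4] = [v_3,v_4] − [v_2,v_4] + [v_2,v_3].
The 13×5 boundary matrix has rank 5 and Smith normal form diag(1,1,1,1,1).

Now H_k = ker ∂_k / im ∂_{k+1}, so:

  H_0: rank C_0 − rank ∂_1 = 8 − 7 = 1, and the invariant factors of ∂_1 are all 1, so H_0 = Z.

H_0 ≅ Z.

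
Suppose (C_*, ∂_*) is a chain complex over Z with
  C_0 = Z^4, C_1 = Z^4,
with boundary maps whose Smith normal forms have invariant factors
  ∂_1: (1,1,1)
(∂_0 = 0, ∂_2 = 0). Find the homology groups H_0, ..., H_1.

H_0 ≅ Z,  H_1 ≅ Z.

H_0: b_0 = 4 − 0 − 3 = 1; torsion from ∂_1 factors > 1: none. So H_0 ≅ Z.
H_1: b_1 = 4 − 3 − 0 = 1; torsion from ∂_2 factors > 1: none. So H_1 ≅ Z.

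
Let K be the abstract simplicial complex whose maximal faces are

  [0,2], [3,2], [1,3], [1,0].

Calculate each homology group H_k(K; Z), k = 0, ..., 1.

We work with the vertex ordering 0 < 1 < 2 < 3. The simplices of K, each written with vertices in increasing order, are:

  0-simplices (4): [0], [1], [2], [3]
  1-simplices (4): [0,1], [0,2], [1,3], [2,3]

so the chain groups are C_0 ≅ Z^4, C_1 ≅ Z^4.

Boundary ∂_1: C_1 → C_0 maps an edge to its endpoints' difference, ∂[p,q] = q − p.
The resulting 4×4 matrix has rank 3, and its Smith normal form has invariant factors (1,1,1).

Reading off H_k = ker ∂_k / im ∂_{k+1}:

  H_0: rank C_0 − rank ∂_1 = 4 − 3 = 1, and the invariant factors of ∂_1 are all 1, so H_0 ≅ Z.
  H_1: rank ker ∂_1 − rank ∂_2 = (4 − 3) − 0 = 1, and there is no ∂_2, so H_1 ≅ Z.

As a check, the Euler characteristic is 4 − 4 = 0, which agrees with 1 − 1 = 0.

H_0 ≅ Z,  H_1 ≅ Z.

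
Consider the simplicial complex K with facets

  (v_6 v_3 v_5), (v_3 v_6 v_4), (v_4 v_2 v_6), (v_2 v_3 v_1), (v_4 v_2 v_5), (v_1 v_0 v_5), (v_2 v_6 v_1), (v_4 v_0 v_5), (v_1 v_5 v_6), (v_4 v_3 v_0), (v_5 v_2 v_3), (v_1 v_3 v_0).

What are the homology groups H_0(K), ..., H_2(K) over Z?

H_0 = Z,  H_1 = Z/2,  H_2 = 0.

K has 7 vertices, 18 edges, 12 triangles.
rank ∂_0 = 0, rank ∂_1 = 6 ⇒ b_0 = 7 − 0 − 6 = 1; all invariant factors of ∂_1 are 1 so no torsion. So H_0 = Z.
rank ∂_1 = 6, rank ∂_2 = 12 ⇒ b_1 = 18 − 6 − 12 = 0; ∂_2 has invariant factor(s) [2] giving torsion. So H_1 = Z/2.
rank ∂_2 = 12, rank ∂_3 = 0 ⇒ b_2 = 12 − 12 − 0 = 0. So H_2 = 0.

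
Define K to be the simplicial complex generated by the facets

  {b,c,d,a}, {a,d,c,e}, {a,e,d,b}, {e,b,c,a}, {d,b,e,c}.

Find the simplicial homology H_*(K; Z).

K has 5 vertices, 10 edges, 10 triangles, 5 3-simplices.
rank ∂_0 = 0, rank ∂_1 = 4 ⇒ b_0 = 5 − 0 − 4 = 1; all invariant factors of ∂_1 are 1 so no torsion. So H_0 = Z.
rank ∂_1 = 4, rank ∂_2 = 6 ⇒ b_1 = 10 − 4 − 6 = 0; all invariant factors of ∂_2 are 1 so no torsion. So H_1 = 0.
rank ∂_2 = 6, rank ∂_3 = 4 ⇒ b_2 = 10 − 6 − 4 = 0; all invariant factors of ∂_3 are 1 so no torsion. So H_2 = 0.
rank ∂_3 = 4, rank ∂_4 = 0 ⇒ b_3 = 5 − 4 − 0 = 1. So H_3 = Z.

H_0 ≅ Z,  H_1 = 0,  H_2 = 0,  H_3 ≅ Z.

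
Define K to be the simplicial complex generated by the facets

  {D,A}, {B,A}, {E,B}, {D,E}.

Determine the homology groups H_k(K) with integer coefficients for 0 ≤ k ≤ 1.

H_0 ≅ Z,  H_1 ≅ Z.

K has 4 vertices, 4 edges.
rank ∂_0 = 0, rank ∂_1 = 3 ⇒ b_0 = 4 − 0 − 3 = 1; all invariant factors of ∂_1 are 1 so no torsion. So H_0 ≅ Z.
rank ∂_1 = 3, rank ∂_2 = 0 ⇒ b_1 = 4 − 3 − 0 = 1. So H_1 ≅ Z.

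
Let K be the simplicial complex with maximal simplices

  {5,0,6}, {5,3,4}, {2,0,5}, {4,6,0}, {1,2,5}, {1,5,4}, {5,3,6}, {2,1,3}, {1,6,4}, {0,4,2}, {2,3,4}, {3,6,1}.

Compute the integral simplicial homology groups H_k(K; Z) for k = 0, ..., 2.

We work with the vertex ordering 0 < 1 < 2 < 3 < 4 < 5 < 6. The simplices of K, each written with vertices in increasing order, are:

  0-simplices (7): [0], [1], [2], [3], [4], [5], [6]
  1-simplices (18): [0,2], [0,4], [0,5], [0,6], [1,2], [1,3], [1,4], [1,5], [1,6], [2,3], [2,4], [2,5], [3,4], [3,5], [3,6], [4,5], [4,6], [5,6]
  2-simplices (12): [0,2,4], [0,2,5], [0,4,6], [0,5,6], [1,2,3], [1,2,5], [1,3,6], [1,4,5], [1,4,6], [2,3,4], [3,4,5], [3,5,6]

Hence C_0 ≅ Z^7, C_1 ≅ Z^18, C_2 ≅ Z^12.

∂_1: C_1 → C_0 is given by ∂[p,q] = [q] − [p]. For instance
  ∂[0,4] = [4] − [0].
This gives a 7×18 integer matrix of rank 6; reducing to Smith normal form yields diagonal entries (1,1,1,1,1,1).

Boundary ∂_2: C_2 → C_1 acts by ∂[p,q,r] = [q,r] − [p,r] + [p,q]. For instance
  ∂[3,4,5] = [4,5] − [3,5] + [3,4],
  ∂[1,2,3] = [2,3] − [1,3] + [1,2].
This gives a 18×12 integer matrix of rank 12; reducing to Smith normal form yields diagonal entries (1,1,1,1,1,1,1,1,1,1,1,2).

Reading off H_k = ker ∂_k / im ∂_{k+1}:

  H_0: rank C_0 − rank ∂_1 = 7 − 6 = 1, and the invariant factors of ∂_1 are all 1, so H_0 ≅ Z.
  H_1: rank ker ∂_1 − rank ∂_2 = (18 − 6) − 12 = 0, and ∂_2 has invariant factor 2 > 1, so H_1 ≅ Z/2Z.
  H_2: rank ker ∂_2 − rank ∂_3 = (12 − 12) − 0 = 0, and there is no ∂_3, so H_2 ≅ 0.

H_0 ≅ Z,  H_1 ≅ Z/2Z,  H_2 = 0.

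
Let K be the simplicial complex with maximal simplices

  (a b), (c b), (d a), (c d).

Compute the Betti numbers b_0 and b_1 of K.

b_0 = 1, b_1 = 1.

K has 4 vertices, 4 edges.
rank ∂_0 = 0, rank ∂_1 = 3 ⇒ b_0 = 4 − 0 − 3 = 1; all invariant factors of ∂_1 are 1 so no torsion. So H_0 ≅ Z.
rank ∂_1 = 3, rank ∂_2 = 0 ⇒ b_1 = 4 − 3 − 0 = 1. So H_1 ≅ Z.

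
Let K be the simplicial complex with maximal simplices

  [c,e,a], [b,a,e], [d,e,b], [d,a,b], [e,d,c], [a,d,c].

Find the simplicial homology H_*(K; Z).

H_0 = Z,  H_1 = 0,  H_2 = Z.

Take the total order a < b < c < d < e on the vertex set. Then K (dimension 2) consists of the simplices:

  0-simplices (5): a, b, c, d, e
  1-simplices (9): ab, ac, ad, ae, bd, be, cd, ce, de
  2-simplices (6): abd, abe, acd, ace, bde, cde

so the chain groups are C_0 ≅ Z^5, C_1 ≅ Z^9, C_2 ≅ Z^6.

The boundary map ∂_1: C_1 → C_0 is given by ∂[p,q] = [q] − [p].
As a 5×9 matrix over Z this has rank 4, with invariant factors (1,1,1,1).

The boundary map ∂_2: C_2 → C_1 sends each 2-simplex [p,q,r] to [q,r] − [p,r] + [p,q]. For instance
  ∂bde = de − be + bd,
  ∂acd = cd − ad + ac.
The resulting 9×6 matrix has rank 5, and its Smith normal form has invariant factors (1,1,1,1,1).

Reading off H_k = ker ∂_k / im ∂_{k+1}:

  H_0: rank C_0 − rank ∂_1 = 5 − 4 = 1, and the invariant factors of ∂_1 are all 1, so H_0 ≅ Z.
  H_1: rank ker ∂_1 − rank ∂_2 = (9 − 4) − 5 = 0, and the invariant factors of ∂_2 are all 1, so H_1 ≅ 0.
  H_2: rank ker ∂_2 − rank ∂_3 = (6 − 5) − 0 = 1, and there is no ∂_3, so H_2 ≅ Z.

(K is a triangulation of the 2-sphere S^2.)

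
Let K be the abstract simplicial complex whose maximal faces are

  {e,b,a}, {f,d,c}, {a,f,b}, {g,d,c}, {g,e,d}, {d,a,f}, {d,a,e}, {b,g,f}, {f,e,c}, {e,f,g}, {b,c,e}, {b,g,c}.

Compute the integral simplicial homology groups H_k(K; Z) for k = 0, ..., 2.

Take the total order a < b < c < d < e < f < g on the vertex set. Then K (dimension 2) consists of the simplices:

  0-simplices (7): a, b, c, d, e, f, g
  1-simplices (18): ab, ad, ae, af, bc, be, bf, bg, cd, ce, cf, cg, de, df, dg, ef, eg, fg
  2-simplices (12): abe, abf, ade, adf, bce, bcg, bfg, cdf, cdg, cef, deg, efg

so the chain groups are C_0 ≅ Z^7, C_1 ≅ Z^18, C_2 ≅ Z^12.

∂_1: C_1 → C_0 is given by ∂[p,q] = [q] − [p].
As a 7×18 matrix over Z this has rank 6, with invariant factors (1,1,1,1,1,1).

∂_2: C_2 → C_1 acts by ∂[p,q,r] = [q,r] − [p,r] + [p,q]. For instance
  ∂bcg = cg − bg + bc,
  ∂abe = be − ae + ab.
This gives a 18×12 integer matrix of rank 12; reducing to Smith normal form yields diagonal entries (1,1,1,1,1,1,1,1,1,1,1,2).

Reading off H_k = ker ∂_k / im ∂_{k+1}:

  H_0: rank C_0 − rank ∂_1 = 7 − 6 = 1, and the invariant factors of ∂_1 are all 1, so H_0 = Z.
  H_1: rank ker ∂_1 − rank ∂_2 = (18 − 6) − 12 = 0, and ∂_2 has invariant factor 2 > 1, so H_1 = Z_2.
  H_2: rank ker ∂_2 − rank ∂_3 = (12 − 12) − 0 = 0, and there is no ∂_3, so H_2 = 0.

As a check, the Euler characteristic is 7 − 18 + 12 = 1, which agrees with 1 − 0 + 0 = 1.
(K is a triangulation of the real projective plane RP^2.)

H_0 = Z,  H_1 = Z_2,  H_2 = 0.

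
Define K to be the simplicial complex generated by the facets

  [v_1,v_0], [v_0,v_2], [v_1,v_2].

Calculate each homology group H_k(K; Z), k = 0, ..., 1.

We work with the vertex ordering v_0 < v_1 < v_2. The simplices of K, each written with vertices in increasing order, are:

  0-simplices (3): [v_0], [v_1], [v_2]
  1-simplices (3): [v_0,v_1], [v_0,v_2], [v_1,v_2]

Hence C_0 ≅ Z^3, C_1 ≅ Z^3.

∂_1: C_1 → C_0 maps an edge to its endpoints' difference, ∂[p,q] = q − p. For instance
  ∂[v_0,v_1] = [v_1] − [v_0].
The resulting 3×3 matrix has rank 2, and its Smith normal form has invariant factors (1,1).

Computing H_k = (kernel of ∂_k) / (image of ∂_{k+1}):

  H_0: rank C_0 − rank ∂_1 = 3 − 2 = 1, and the invariant factors of ∂_1 are all 1, so H_0 ≅ Z.
  H_1: rank ker ∂_1 − rank ∂_2 = (3 − 2) − 0 = 1, and there is no ∂_2, so H_1 ≅ Z.

As a check, the Euler characteristic is 3 − 3 = 0, which agrees with 1 − 1 = 0.
(K is a triangulation of the circle S^1.)

H_0 = Z,  H_1 = Z.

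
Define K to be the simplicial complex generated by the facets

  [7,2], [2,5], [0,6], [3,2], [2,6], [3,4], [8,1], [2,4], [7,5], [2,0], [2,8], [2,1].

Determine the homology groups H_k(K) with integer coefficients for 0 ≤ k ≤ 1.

Fix the vertex order 0 < 1 < 2 < 3 < 4 < 5 < 6 < 7 < 8 and write every simplex with vertices in increasing order. Then dim K = 1 and the simplices of K are:

  0-simplices (9): [0], [1], [2], [3], [4], [5], [6], [7], [8]
  1-simplices (12): [0,2], [0,6], [1,2], [1,8], [2,3], [2,4], [2,5], [2,6], [2,7], [2,8], [3,4], [5,7]

Hence C_0 ≅ Z^9, C_1 ≅ Z^12.

∂_1: C_1 → C_0 is given by ∂[p,q] = [q] − [p].
As a 9×12 matrix over Z this has rank 8, with invariant factors (1,1,1,1,1,1,1,1).

Now H_k = ker ∂_k / im ∂_{k+1}, so:

  H_0: rank C_0 − rank ∂_1 = 9 − 8 = 1, and the invariant factors of ∂_1 are all 1, so H_0 = Z.
  H_1: rank ker ∂_1 − rank ∂_2 = (12 − 8) − 0 = 4, and there is no ∂_2, so H_1 = Z^4.

As a check, the Euler characteristic is 9 − 12 = -3, which agrees with 1 − 4 = -3.

H_0 ≅ Z,  H_1 ≅ Z^4.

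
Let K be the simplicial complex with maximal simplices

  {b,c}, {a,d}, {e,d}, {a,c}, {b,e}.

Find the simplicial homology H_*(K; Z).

We work with the vertex ordering a < b < c < d < e. The simplices of K, each written with vertices in increasing order, are:

  0-simplices (5): a, b, c, d, e
  1-simplices (5): ac, ad, bc, be, de

giving chain groups C_0 ≅ Z^5, C_1 ≅ Z^5.

The boundary map ∂_1: C_1 → C_0 sends each edge [p,q] (with p < q) to q − p. For instance
  ∂bc = c − b.
As a 5×5 matrix over Z this has rank 4, with invariant factors (1,1,1,1).

From H_k ≅ ker(∂_k) / im(∂_{k+1}) we obtain:

  H_0: rank C_0 − rank ∂_1 = 5 − 4 = 1, and the invariant factors of ∂_1 are all 1, so H_0 = Z.
  H_1: rank ker ∂_1 − rank ∂_2 = (5 − 4) − 0 = 1, and there is no ∂_2, so H_1 = Z.

H_0 = Z,  H_1 = Z.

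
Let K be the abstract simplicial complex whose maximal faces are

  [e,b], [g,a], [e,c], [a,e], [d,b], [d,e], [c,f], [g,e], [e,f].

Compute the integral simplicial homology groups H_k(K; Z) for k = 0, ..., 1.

H_0 ≅ Z,  H_1 ≅ Z^3.

Fix the vertex order a < b < c < d < e < f < g and write every simplex with vertices in increasing order. Then dim K = 1 and the simplices of K are:

  0-simplices (7): a, b, c, d, e, f, g
  1-simplices (9): ae, ag, bd, be, ce, cf, de, ef, eg

giving chain groups C_0 ≅ Z^7, C_1 ≅ Z^9.

Boundary ∂_1: C_1 → C_0 is given by ∂[p,q] = [q] − [p]. For instance
  ∂be = e − b.
This gives a 7×9 integer matrix of rank 6; reducing to Smith normal form yields diagonal entries (1,1,1,1,1,1).

Now H_k = ker ∂_k / im ∂_{k+1}, so:

  H_0: rank C_0 − rank ∂_1 = 7 − 6 = 1, and the invariant factors of ∂_1 are all 1, so H_0 ≅ Z.
  H_1: rank ker ∂_1 − rank ∂_2 = (9 − 6) − 0 = 3, and there is no ∂_2, so H_1 ≅ Z^3.

(K is a triangulation of a wedge of 3 circles.)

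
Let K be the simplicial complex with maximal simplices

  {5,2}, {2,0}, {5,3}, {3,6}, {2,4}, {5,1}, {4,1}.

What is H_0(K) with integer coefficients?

H_0 ≅ Z.

Order the vertices as 0 < 1 < 2 < 3 < 4 < 5 < 6. Listing each simplex with vertices in this order, K has dimension 1 with simplices:

  0-simplices (7): [0], [1], [2], [3], [4], [5], [6]
  1-simplices (7): [0,2], [1,4], [1,5], [2,4], [2,5], [3,5], [3,6]

giving chain groups C_0 ≅ Z^7, C_1 ≅ Z^7.

∂_1: C_1 → C_0 maps an edge to its endpoints' difference, ∂[p,q] = q − p.
As a 7×7 matrix over Z this has rank 6, with invariant factors (1,1,1,1,1,1).

Reading off H_k = ker ∂_k / im ∂_{k+1}:

  H_0: rank C_0 − rank ∂_1 = 7 − 6 = 1, and the invariant factors of ∂_1 are all 1, so H_0 ≅ Z.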